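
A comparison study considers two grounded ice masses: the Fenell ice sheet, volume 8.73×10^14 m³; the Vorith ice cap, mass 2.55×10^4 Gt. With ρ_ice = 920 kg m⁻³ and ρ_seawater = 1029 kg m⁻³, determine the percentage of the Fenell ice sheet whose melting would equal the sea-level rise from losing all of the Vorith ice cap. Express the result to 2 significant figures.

≈ 3.2 %

Equal sea-level rise means equal mass of meltwater, i.e. equal mass of ice lost.
Ice mass of Vorith: 2.550×10^16 kg; ice mass of Fenell: 8.032×10^17 kg.
Fraction required = 2.550×10^16 / 8.032×10^17 = 0.0317 → 3.2 %.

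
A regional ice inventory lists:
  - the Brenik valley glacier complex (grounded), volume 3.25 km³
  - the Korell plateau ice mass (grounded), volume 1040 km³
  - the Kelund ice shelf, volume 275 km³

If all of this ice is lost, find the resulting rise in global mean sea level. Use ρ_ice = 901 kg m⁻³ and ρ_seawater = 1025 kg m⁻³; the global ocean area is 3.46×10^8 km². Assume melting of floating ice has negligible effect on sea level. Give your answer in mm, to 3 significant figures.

≈ 2.65 mm

Brenik: 3.25 km³ × (901/1025) = 2.857 km³ of water.
Korell: 1040 km³ × (901/1025) = 914.2 km³ of water.
The Kelund ice shelf is floating and already displaces its own weight of water, so its melt adds essentially nothing to sea level.
Total added water ≈ 9.170×10^11 m³ over 3.46×10^14 m² → Δh = 2.65×10^-3 m = 2.65 mm.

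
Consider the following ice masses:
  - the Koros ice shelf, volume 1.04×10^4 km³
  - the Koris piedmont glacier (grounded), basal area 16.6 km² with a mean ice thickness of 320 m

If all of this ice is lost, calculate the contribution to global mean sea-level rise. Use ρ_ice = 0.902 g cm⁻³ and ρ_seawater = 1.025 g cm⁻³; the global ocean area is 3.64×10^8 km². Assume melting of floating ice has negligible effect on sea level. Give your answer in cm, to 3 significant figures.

≈ 1.28×10^-3 cm

The Koros ice shelf is floating and already displaces its own weight of water, so its melt adds essentially nothing to sea level.
Koris: ice volume = 16.6 km² × 320 m = 5.312 km³; 5.312 × (902/1025) = 4.675 km³ of water.
Total added water ≈ 4.675×10^9 m³ over 3.64×10^14 m² → Δh = 1.28×10^-5 m = 1.28×10^-3 cm.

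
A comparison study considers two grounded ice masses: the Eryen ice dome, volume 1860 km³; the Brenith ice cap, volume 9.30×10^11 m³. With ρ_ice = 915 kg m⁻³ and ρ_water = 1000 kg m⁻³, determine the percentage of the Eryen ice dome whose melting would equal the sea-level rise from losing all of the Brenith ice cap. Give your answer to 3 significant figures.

Equal sea-level rise means equal mass of meltwater, i.e. equal mass of ice lost.
Ice mass of Brenith: 8.510×10^14 kg; ice mass of Eryen: 1.702×10^15 kg.
Fraction required = 8.510×10^14 / 1.702×10^15 = 0.500 → 50.0 %.

≈ 50.0 %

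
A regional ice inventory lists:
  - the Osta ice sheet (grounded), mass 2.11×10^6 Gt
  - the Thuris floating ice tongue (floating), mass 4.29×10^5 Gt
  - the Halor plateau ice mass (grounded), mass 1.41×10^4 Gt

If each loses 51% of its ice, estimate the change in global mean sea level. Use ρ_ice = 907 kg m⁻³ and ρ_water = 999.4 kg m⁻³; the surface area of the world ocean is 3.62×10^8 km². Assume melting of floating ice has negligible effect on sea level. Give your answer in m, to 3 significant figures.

Osta: 0.51 × 2.11×10^6 Gt = 1.076×10^18 kg; dividing by ρ_w = 999.4 kg m⁻³ gives 1.077×10^15 m³ of water.
The Thuris floating ice tongue is floating and already displaces its own weight of water, so its melt adds essentially nothing to sea level.
Halor: 0.51 × 1.41×10^4 Gt = 7.191×10^15 kg; dividing by ρ_w = 999.4 kg m⁻³ gives 7.195×10^12 m³ of water.
Total added water ≈ 1.084×10^15 m³ over 3.62×10^14 m² → Δh = 2.99 m.

≈ 2.99 m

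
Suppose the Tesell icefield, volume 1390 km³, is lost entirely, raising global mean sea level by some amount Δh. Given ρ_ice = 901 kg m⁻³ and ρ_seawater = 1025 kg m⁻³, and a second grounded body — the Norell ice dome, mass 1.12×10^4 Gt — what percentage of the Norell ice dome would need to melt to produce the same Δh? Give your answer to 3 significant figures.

Equal sea-level rise means equal mass of meltwater, i.e. equal mass of ice lost.
Ice mass of Tesell: 1.252×10^15 kg; ice mass of Norell: 1.120×10^16 kg.
Fraction required = 1.252×10^15 / 1.120×10^16 = 0.112 → 11.2 %.

≈ 11.2 %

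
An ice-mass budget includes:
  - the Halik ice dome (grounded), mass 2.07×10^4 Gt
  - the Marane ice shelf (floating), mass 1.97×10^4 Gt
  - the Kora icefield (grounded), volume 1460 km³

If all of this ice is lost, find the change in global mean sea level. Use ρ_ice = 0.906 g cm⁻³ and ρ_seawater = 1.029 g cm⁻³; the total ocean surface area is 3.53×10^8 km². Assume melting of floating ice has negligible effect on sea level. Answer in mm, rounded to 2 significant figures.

≈ 61 mm

Halik: 2.07×10^4 Gt = 2.070×10^16 kg; dividing by ρ_w = 1.029 g cm⁻³ = 1029 kg m⁻³ gives 2.012×10^13 m³ of water.
The Marane ice shelf is floating and already displaces its own weight of water, so its melt adds essentially nothing to sea level.
Kora: 1460 km³ × (906/1029) = 1285 km³ of water.
Total added water ≈ 2.140×10^13 m³ over 3.53×10^14 m² → Δh = 0.0606 m = 61 mm.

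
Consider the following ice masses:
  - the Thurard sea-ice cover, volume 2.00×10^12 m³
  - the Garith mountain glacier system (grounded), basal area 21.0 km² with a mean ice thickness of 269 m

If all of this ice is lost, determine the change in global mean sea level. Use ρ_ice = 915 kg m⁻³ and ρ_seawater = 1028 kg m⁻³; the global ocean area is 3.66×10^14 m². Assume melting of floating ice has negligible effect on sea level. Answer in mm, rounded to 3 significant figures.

≈ 0.0137 mm

The Thurard sea-ice cover is floating and already displaces its own weight of water, so its melt adds essentially nothing to sea level.
Garith: ice volume = 21.0 km² × 269 m = 5.649 km³; 5.649 × (915/1028) = 5.028 km³ of water.
Total added water ≈ 5.028×10^9 m³ over 3.66×10^14 m² → Δh = 1.37×10^-5 m = 0.0137 mm.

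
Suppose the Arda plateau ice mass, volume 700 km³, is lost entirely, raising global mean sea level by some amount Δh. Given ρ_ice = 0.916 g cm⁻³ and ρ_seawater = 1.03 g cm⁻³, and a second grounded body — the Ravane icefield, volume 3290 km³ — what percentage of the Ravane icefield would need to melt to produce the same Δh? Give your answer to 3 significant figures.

≈ 21.3 %

Equal sea-level rise means equal mass of meltwater, i.e. equal mass of ice lost.
Ice mass of Arda: 6.412×10^14 kg; ice mass of Ravane: 3.014×10^15 kg.
Fraction required = 6.412×10^14 / 3.014×10^15 = 0.213 → 21.3 %.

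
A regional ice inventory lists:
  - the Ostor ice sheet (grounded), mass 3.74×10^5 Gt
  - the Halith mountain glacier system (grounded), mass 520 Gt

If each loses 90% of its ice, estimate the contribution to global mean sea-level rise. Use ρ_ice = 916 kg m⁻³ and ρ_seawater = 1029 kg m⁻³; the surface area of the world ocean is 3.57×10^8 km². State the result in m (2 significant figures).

Ostor: 0.9 × 3.74×10^5 Gt = 3.366×10^17 kg; dividing by ρ_w = 1029 kg m⁻³ gives 3.271×10^14 m³ of water.
Halith: 0.9 × 520 Gt = 4.680×10^14 kg; dividing by ρ_w = 1029 kg m⁻³ gives 4.548×10^11 m³ of water.
Total added water ≈ 3.276×10^14 m³ over 3.57×10^14 m² → Δh = 0.918 m.

≈ 0.92 m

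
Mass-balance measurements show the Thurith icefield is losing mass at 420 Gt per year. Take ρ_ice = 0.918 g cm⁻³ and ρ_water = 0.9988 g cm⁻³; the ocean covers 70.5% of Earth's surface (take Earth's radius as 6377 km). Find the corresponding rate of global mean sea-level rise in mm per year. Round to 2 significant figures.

≈ 1.2 mm/yr

ρ_w = 0.9988 g cm⁻³ = 998.8 kg m⁻³. Annual water volume added = 420 Gt / ρ_w = 4.200×10^14 kg / 998.8 kg m⁻³ = 4.205×10^11 m³.
Δh per year = 4.205×10^11 / 3.60×10^14 = 1.17×10^-3 m = 1.2 mm.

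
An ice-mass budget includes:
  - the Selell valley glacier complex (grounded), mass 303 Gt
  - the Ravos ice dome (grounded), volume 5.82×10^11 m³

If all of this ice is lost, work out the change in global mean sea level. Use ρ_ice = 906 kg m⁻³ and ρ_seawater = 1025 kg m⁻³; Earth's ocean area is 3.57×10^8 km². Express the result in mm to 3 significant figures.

≈ 2.27 mm

Selell: 303 Gt = 3.030×10^14 kg; dividing by ρ_w = 1025 kg m⁻³ gives 2.956×10^11 m³ of water.
Ravos: 5.82×10^11 m³ × (906/1025) = 5.144×10^11 m³ of water.
Total added water ≈ 8.100×10^11 m³ over 3.57×10^14 m² → Δh = 2.27×10^-3 m = 2.27 mm.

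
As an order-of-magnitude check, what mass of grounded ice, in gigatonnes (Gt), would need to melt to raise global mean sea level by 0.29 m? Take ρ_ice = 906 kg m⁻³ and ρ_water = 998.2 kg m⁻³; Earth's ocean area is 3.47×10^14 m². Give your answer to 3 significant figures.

Required water volume = Δh × A = 0.29 m × 3.47×10^14 m² = 1.006×10^14 m³.
ρ_w = 998.2 kg m⁻³, so the mass of water = 1.006×10^14 m³ × 998.2 kg m⁻³ = 1.004×10^17 kg = 1.00×10^5 Gt (and the same mass of ice, by conservation).

≈ 1.00×10^5 Gt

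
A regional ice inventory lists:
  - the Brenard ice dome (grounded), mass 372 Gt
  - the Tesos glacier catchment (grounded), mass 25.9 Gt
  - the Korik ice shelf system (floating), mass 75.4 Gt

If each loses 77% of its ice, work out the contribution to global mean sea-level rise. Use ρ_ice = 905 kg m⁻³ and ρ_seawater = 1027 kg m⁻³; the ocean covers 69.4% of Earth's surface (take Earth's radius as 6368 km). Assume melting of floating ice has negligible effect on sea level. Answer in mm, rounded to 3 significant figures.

Brenard: 0.77 × 372 Gt = 2.864×10^14 kg; dividing by ρ_w = 1027 kg m⁻³ gives 2.789×10^11 m³ of water.
Tesos: 0.77 × 25.9 Gt = 1.994×10^13 kg; dividing by ρ_w = 1027 kg m⁻³ gives 1.942×10^10 m³ of water.
The Korik ice shelf system is floating and already displaces its own weight of water, so its melt adds essentially nothing to sea level.
Total added water ≈ 2.983×10^11 m³ over 3.54×10^14 m² → Δh = 8.44×10^-4 m = 0.844 mm.

≈ 0.844 mm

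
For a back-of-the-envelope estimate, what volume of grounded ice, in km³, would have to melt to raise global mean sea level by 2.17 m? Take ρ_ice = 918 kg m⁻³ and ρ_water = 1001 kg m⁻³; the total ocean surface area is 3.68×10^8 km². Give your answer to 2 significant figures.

≈ 8.7×10^5 km³

Required water volume = Δh × A = 2.17 m × 3.68×10^14 m² = 7.986×10^14 m³ = 7.986×10^5 km³.
Ice volume = water volume × ρ_w/ρ_ice = 7.986×10^5 × 1001/918 = 8.7×10^5 km³.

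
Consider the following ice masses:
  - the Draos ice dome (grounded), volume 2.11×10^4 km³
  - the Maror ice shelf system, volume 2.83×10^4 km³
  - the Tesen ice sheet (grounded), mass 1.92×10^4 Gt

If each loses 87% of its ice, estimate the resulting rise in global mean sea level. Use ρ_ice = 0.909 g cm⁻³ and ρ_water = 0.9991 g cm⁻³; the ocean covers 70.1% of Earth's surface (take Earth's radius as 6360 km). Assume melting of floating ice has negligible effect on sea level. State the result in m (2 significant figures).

≈ 0.094 m

Draos: 0.87 × 2.11×10^4 km³ × (909/999.1) = 1.670×10^4 km³ of water.
The Maror ice shelf system is floating and already displaces its own weight of water, so its melt adds essentially nothing to sea level.
Tesen: 0.87 × 1.92×10^4 Gt = 1.670×10^16 kg; dividing by ρ_w = 0.9991 g cm⁻³ = 999.1 kg m⁻³ gives 1.672×10^13 m³ of water.
Total added water ≈ 3.342×10^13 m³ over 3.56×10^14 m² → Δh = 0.0938 m.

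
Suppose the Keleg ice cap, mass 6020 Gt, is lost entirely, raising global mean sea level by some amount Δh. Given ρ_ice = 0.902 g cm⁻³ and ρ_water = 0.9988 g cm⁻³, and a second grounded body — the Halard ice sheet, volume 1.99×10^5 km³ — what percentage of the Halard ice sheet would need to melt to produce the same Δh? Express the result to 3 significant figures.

Equal sea-level rise means equal mass of meltwater, i.e. equal mass of ice lost.
Ice mass of Keleg: 6.020×10^15 kg; ice mass of Halard: 1.795×10^17 kg.
Fraction required = 6.020×10^15 / 1.795×10^17 = 0.0335 → 3.35 %.

≈ 3.35 %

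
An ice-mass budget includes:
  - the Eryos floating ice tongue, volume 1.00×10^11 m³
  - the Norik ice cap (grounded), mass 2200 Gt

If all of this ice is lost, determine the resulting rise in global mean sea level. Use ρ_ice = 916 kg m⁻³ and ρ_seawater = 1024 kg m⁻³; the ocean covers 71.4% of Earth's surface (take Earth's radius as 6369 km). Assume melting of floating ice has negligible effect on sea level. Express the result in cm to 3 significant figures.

The Eryos floating ice tongue is floating and already displaces its own weight of water, so its melt adds essentially nothing to sea level.
Norik: 2200 Gt = 2.200×10^15 kg; dividing by ρ_w = 1024 kg m⁻³ gives 2.148×10^12 m³ of water.
Total added water ≈ 2.148×10^12 m³ over 3.64×10^14 m² → Δh = 5.90×10^-3 m = 0.590 cm.

≈ 0.590 cm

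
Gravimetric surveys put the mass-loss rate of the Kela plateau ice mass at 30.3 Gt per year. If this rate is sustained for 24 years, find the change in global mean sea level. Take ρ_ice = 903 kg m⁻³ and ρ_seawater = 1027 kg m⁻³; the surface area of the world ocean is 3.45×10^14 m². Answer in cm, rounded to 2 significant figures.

Total mass lost = 30.3 Gt/yr × 24 yr = 727.2 Gt = 7.272×10^14 kg.
ρ_w = 1027 kg m⁻³, so water volume = 7.272×10^14 / 1027 = 7.081×10^11 m³.
Δh = 7.081×10^11 / 3.45×10^14 = 2.05×10^-3 m = 0.21 cm.

≈ 0.21 cm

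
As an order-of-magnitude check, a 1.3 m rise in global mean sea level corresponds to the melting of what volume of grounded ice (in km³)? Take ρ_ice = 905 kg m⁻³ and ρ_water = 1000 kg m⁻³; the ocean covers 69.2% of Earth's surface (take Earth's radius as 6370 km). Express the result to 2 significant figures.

≈ 5.1×10^5 km³

Required water volume = Δh × A = 1.3 m × 3.53×10^14 m² = 4.587×10^14 m³ = 4.587×10^5 km³.
Ice volume = water volume × ρ_w/ρ_ice = 4.587×10^5 × 1000/905 = 5.1×10^5 km³.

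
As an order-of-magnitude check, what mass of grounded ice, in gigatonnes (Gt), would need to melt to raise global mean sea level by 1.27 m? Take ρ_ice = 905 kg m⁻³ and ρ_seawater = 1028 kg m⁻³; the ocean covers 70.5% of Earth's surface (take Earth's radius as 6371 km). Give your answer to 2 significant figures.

Required water volume = Δh × A = 1.27 m × 3.60×10^14 m² = 4.567×10^14 m³.
ρ_w = 1028 kg m⁻³, so the mass of water = 4.567×10^14 m³ × 1028 kg m⁻³ = 4.695×10^17 kg = 4.7×10^5 Gt (and the same mass of ice, by conservation).

≈ 4.7×10^5 Gt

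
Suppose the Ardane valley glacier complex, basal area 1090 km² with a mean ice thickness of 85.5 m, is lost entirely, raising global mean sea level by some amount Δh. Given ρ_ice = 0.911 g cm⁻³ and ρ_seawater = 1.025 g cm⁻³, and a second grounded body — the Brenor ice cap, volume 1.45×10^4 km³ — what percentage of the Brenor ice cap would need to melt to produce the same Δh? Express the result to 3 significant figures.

≈ 0.643 %

Equal sea-level rise means equal mass of meltwater, i.e. equal mass of ice lost.
Ice mass of Ardane: 8.490×10^13 kg; ice mass of Brenor: 1.321×10^16 kg.
Fraction required = 8.490×10^13 / 1.321×10^16 = 6.43×10^-3 → 0.643 %.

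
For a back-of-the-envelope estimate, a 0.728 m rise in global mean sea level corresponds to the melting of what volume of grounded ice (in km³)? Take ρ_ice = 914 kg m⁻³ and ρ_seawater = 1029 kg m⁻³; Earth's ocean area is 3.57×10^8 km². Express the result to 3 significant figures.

≈ 2.93×10^5 km³

Required water volume = Δh × A = 0.728 m × 3.57×10^14 m² = 2.599×10^14 m³ = 2.599×10^5 km³.
Ice volume = water volume × ρ_w/ρ_ice = 2.599×10^5 × 1029/914 = 2.93×10^5 km³.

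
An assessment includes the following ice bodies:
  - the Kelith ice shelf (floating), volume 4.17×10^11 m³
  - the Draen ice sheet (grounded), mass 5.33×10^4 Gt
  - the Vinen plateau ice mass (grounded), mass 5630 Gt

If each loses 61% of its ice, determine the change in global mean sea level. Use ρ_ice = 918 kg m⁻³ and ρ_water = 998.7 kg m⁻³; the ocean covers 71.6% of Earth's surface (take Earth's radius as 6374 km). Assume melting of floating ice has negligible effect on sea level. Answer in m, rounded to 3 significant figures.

≈ 0.0985 m

The Kelith ice shelf is floating and already displaces its own weight of water, so its melt adds essentially nothing to sea level.
Draen: 0.61 × 5.33×10^4 Gt = 3.251×10^16 kg; dividing by ρ_w = 998.7 kg m⁻³ gives 3.256×10^13 m³ of water.
Vinen: 0.61 × 5630 Gt = 3.434×10^15 kg; dividing by ρ_w = 998.7 kg m⁻³ gives 3.439×10^12 m³ of water.
Total added water ≈ 3.599×10^13 m³ over 3.66×10^14 m² → Δh = 0.0985 m.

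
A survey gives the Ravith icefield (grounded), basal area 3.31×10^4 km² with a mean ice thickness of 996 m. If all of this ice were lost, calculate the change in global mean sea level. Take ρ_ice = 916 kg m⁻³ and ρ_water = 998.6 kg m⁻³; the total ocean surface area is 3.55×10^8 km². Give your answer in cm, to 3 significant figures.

≈ 8.52 cm

Ravith: ice volume = 3.31×10^4 km² × 996 m = 3.297×10^4 km³; 3.297×10^4 × (916/998.6) = 3.024×10^4 km³ of water.
Spread over 3.55×10^14 m² of ocean, Δh = 3.024×10^13 / 3.55×10^14 = 0.0852 m = 8.52 cm.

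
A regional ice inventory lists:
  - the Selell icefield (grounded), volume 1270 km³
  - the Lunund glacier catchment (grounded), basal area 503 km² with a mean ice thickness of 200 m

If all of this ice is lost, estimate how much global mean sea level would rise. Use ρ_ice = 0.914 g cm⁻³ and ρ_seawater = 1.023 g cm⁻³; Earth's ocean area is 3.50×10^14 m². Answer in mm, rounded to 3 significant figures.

Selell: 1270 km³ × (914/1023) = 1135 km³ of water.
Lunund: ice volume = 503 km² × 200 m = 100.6 km³; 100.6 × (914/1023) = 89.88 km³ of water.
Total added water ≈ 1.225×10^12 m³ over 3.50×10^14 m² → Δh = 3.50×10^-3 m = 3.50 mm.

≈ 3.50 mm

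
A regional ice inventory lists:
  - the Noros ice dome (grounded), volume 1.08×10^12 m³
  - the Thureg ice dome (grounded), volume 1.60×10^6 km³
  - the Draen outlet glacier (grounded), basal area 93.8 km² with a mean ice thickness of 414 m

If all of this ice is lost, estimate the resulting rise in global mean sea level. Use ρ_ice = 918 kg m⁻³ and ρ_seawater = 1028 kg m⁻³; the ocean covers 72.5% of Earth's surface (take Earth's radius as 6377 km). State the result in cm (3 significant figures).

Noros: 1.08×10^12 m³ × (918/1028) = 9.644×10^11 m³ of water.
Thureg: 1.60×10^6 km³ × (918/1028) = 1.429×10^6 km³ of water.
Draen: ice volume = 93.8 km² × 414 m = 38.83 km³; 38.83 × (918/1028) = 34.68 km³ of water.
Total added water ≈ 1.430×10^15 m³ over 3.70×10^14 m² → Δh = 3.86 m = 386 cm.

≈ 386 cm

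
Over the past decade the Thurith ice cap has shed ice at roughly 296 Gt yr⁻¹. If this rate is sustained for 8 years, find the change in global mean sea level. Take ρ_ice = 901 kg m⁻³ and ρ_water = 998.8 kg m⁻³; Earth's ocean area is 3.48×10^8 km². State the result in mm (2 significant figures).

Total mass lost = 296 Gt/yr × 8 yr = 2368 Gt = 2.368×10^15 kg.
ρ_w = 998.8 kg m⁻³, so water volume = 2.368×10^15 / 998.8 = 2.371×10^12 m³.
Δh = 2.371×10^12 / 3.48×10^14 = 6.81×10^-3 m = 6.8 mm.

≈ 6.8 mm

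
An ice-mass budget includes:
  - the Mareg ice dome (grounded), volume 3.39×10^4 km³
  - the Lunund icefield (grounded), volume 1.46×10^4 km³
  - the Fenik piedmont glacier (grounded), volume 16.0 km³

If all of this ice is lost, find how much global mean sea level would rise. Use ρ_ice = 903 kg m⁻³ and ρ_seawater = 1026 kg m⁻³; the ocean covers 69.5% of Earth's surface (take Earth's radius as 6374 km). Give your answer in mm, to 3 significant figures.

≈ 120 mm

Mareg: 3.39×10^4 km³ × (903/1026) = 2.984×10^4 km³ of water.
Lunund: 1.46×10^4 km³ × (903/1026) = 1.285×10^4 km³ of water.
Fenik: 16.0 km³ × (903/1026) = 14.08 km³ of water.
Total added water ≈ 4.270×10^13 m³ over 3.55×10^14 m² → Δh = 0.120 m = 120 mm.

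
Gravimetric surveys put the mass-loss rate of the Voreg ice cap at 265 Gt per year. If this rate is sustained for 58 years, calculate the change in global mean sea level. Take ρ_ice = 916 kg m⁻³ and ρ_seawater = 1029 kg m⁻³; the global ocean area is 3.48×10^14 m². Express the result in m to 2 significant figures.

Total mass lost = 265 Gt/yr × 58 yr = 1.537×10^4 Gt = 1.537×10^16 kg.
ρ_w = 1029 kg m⁻³, so water volume = 1.537×10^16 / 1029 = 1.494×10^13 m³.
Δh = 1.494×10^13 / 3.48×10^14 = 0.0429 m.

≈ 0.043 m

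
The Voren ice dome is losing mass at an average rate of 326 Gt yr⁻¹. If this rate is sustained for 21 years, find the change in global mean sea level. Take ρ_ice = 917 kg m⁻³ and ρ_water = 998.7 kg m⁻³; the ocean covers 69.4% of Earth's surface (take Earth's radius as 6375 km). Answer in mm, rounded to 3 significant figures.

Total mass lost = 326 Gt/yr × 21 yr = 6846 Gt = 6.846×10^15 kg.
ρ_w = 998.7 kg m⁻³, so water volume = 6.846×10^15 / 998.7 = 6.855×10^12 m³.
Δh = 6.855×10^12 / 3.54×10^14 = 0.0193 m = 19.3 mm.

≈ 19.3 mm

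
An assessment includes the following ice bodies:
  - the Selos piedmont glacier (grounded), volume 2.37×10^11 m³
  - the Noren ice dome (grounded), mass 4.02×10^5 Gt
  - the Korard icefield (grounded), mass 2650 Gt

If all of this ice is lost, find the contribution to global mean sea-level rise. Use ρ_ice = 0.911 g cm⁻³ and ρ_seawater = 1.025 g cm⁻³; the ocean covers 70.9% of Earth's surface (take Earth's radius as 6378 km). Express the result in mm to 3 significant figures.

Selos: 2.37×10^11 m³ × (911/1025) = 2.106×10^11 m³ of water.
Noren: 4.02×10^5 Gt = 4.020×10^17 kg; dividing by ρ_w = 1.025 g cm⁻³ = 1025 kg m⁻³ gives 3.922×10^14 m³ of water.
Korard: 2650 Gt = 2.650×10^15 kg; dividing by ρ_w = 1025 kg m⁻³ gives 2.585×10^12 m³ of water.
Total added water ≈ 3.950×10^14 m³ over 3.62×10^14 m² → Δh = 1.09 m = 1090 mm.

≈ 1090 mm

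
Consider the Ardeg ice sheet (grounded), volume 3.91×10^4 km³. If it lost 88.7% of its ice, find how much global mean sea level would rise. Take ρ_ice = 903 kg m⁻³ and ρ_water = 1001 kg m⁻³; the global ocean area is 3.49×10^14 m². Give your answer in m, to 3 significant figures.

≈ 0.0896 m

Ardeg: 0.887 × 3.91×10^4 km³ × (903/1001) = 3.129×10^4 km³ of water.
Spread over 3.49×10^14 m² of ocean, Δh = 3.129×10^13 / 3.49×10^14 = 0.0896 m.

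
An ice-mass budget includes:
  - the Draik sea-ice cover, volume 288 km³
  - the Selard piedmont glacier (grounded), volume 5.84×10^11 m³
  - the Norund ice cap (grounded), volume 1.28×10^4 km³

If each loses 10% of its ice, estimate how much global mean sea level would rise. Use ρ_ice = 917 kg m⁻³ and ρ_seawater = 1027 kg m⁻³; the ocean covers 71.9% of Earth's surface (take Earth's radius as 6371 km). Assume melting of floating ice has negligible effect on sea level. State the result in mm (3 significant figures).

≈ 3.26 mm

The Draik sea-ice cover is floating and already displaces its own weight of water, so its melt adds essentially nothing to sea level.
Selard: 0.1 × 5.84×10^11 m³ × (917/1027) = 5.214×10^10 m³ of water.
Norund: 0.1 × 1.28×10^4 km³ × (917/1027) = 1143 km³ of water.
Total added water ≈ 1.195×10^12 m³ over 3.67×10^14 m² → Δh = 3.26×10^-3 m = 3.26 mm.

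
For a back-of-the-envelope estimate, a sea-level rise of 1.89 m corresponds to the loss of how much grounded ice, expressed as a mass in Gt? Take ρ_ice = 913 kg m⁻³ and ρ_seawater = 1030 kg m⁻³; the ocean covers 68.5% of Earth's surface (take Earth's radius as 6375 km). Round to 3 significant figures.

≈ 6.81×10^5 Gt

Required water volume = Δh × A = 1.89 m × 3.50×10^14 m² = 6.612×10^14 m³.
ρ_w = 1030 kg m⁻³, so the mass of water = 6.612×10^14 m³ × 1030 kg m⁻³ = 6.810×10^17 kg = 6.81×10^5 Gt (and the same mass of ice, by conservation).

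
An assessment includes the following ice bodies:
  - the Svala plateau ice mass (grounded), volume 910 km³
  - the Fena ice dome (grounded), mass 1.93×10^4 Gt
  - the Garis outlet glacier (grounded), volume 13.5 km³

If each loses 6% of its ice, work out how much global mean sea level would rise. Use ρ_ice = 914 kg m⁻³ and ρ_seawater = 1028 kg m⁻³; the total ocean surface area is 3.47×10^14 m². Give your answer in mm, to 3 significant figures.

Svala: 0.06 × 910 km³ × (914/1028) = 48.55 km³ of water.
Fena: 0.06 × 1.93×10^4 Gt = 1.158×10^15 kg; dividing by ρ_w = 1028 kg m⁻³ gives 1.126×10^12 m³ of water.
Garis: 0.06 × 13.5 km³ × (914/1028) = 0.7202 km³ of water.
Total added water ≈ 1.176×10^12 m³ over 3.47×10^14 m² → Δh = 3.39×10^-3 m = 3.39 mm.

≈ 3.39 mm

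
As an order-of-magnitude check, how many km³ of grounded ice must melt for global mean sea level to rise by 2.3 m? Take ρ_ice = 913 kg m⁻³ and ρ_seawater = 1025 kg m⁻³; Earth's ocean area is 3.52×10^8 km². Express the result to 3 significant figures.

Required water volume = Δh × A = 2.3 m × 3.52×10^14 m² = 8.096×10^14 m³ = 8.096×10^5 km³.
Ice volume = water volume × ρ_w/ρ_ice = 8.096×10^5 × 1025/913 = 9.09×10^5 km³.

≈ 9.09×10^5 km³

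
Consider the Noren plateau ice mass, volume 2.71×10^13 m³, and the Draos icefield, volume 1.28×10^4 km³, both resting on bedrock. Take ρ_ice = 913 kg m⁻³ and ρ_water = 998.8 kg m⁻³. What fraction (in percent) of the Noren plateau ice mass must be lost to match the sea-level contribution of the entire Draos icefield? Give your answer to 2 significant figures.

Equal sea-level rise means equal mass of meltwater, i.e. equal mass of ice lost.
Ice mass of Draos: 1.169×10^16 kg; ice mass of Noren: 2.474×10^16 kg.
Fraction required = 1.169×10^16 / 2.474×10^16 = 0.472 → 47 %.

≈ 47 %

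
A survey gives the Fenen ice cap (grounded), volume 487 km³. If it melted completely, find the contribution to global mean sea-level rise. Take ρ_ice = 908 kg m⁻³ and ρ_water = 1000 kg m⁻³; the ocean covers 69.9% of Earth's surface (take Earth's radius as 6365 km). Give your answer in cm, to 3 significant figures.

Fenen: 487 km³ × (908/1000) = 442.2 km³ of water.
Spread over 3.56×10^14 m² of ocean, Δh = 4.422×10^11 / 3.56×10^14 = 1.24×10^-3 m = 0.124 cm.

≈ 0.124 cm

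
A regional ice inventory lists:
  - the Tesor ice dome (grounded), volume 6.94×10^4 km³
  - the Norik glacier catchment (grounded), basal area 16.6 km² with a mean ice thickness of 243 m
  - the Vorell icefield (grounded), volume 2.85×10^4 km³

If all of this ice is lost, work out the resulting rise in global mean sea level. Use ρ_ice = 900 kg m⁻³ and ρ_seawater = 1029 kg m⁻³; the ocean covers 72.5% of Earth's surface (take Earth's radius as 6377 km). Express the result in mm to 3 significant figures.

Tesor: 6.94×10^4 km³ × (900/1029) = 6.070×10^4 km³ of water.
Norik: ice volume = 16.6 km² × 243 m = 4.034 km³; 4.034 × (900/1029) = 3.528 km³ of water.
Vorell: 2.85×10^4 km³ × (900/1029) = 2.493×10^4 km³ of water.
Total added water ≈ 8.563×10^13 m³ over 3.70×10^14 m² → Δh = 0.231 m = 231 mm.

≈ 231 mm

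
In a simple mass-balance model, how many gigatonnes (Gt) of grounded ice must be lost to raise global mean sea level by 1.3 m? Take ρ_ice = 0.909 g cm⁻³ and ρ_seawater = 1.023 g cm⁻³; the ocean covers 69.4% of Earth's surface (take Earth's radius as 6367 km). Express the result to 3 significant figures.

Required water volume = Δh × A = 1.3 m × 3.54×10^14 m² = 4.596×10^14 m³.
ρ_w = 1.023 g cm⁻³ = 1023 kg m⁻³, so the mass of water = 4.596×10^14 m³ × 1023 kg m⁻³ = 4.702×10^17 kg = 4.70×10^5 Gt (and the same mass of ice, by conservation).

≈ 4.70×10^5 Gt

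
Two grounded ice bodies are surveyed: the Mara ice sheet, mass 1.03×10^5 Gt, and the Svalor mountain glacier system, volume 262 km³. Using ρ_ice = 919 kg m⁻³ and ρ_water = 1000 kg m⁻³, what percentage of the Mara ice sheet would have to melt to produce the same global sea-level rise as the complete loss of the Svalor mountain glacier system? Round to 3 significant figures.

Equal sea-level rise means equal mass of meltwater, i.e. equal mass of ice lost.
Ice mass of Svalor: 2.408×10^14 kg; ice mass of Mara: 1.030×10^17 kg.
Fraction required = 2.408×10^14 / 1.030×10^17 = 2.34×10^-3 → 0.234 %.

≈ 0.234 %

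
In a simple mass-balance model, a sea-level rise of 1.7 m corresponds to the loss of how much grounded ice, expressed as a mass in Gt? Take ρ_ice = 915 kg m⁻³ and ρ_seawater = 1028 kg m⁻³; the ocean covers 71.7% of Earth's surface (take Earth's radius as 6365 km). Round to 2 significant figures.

Required water volume = Δh × A = 1.7 m × 3.65×10^14 m² = 6.205×10^14 m³.
ρ_w = 1028 kg m⁻³, so the mass of water = 6.205×10^14 m³ × 1028 kg m⁻³ = 6.379×10^17 kg = 6.4×10^5 Gt (and the same mass of ice, by conservation).

≈ 6.4×10^5 Gt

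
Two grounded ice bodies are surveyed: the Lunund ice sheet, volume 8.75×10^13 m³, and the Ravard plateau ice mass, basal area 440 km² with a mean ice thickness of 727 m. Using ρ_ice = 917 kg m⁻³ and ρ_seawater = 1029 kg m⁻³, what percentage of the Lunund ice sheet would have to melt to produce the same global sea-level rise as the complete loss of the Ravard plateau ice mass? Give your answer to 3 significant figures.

Equal sea-level rise means equal mass of meltwater, i.e. equal mass of ice lost.
Ice mass of Ravard: 2.933×10^14 kg; ice mass of Lunund: 8.024×10^16 kg.
Fraction required = 2.933×10^14 / 8.024×10^16 = 3.66×10^-3 → 0.366 %.

≈ 0.366 %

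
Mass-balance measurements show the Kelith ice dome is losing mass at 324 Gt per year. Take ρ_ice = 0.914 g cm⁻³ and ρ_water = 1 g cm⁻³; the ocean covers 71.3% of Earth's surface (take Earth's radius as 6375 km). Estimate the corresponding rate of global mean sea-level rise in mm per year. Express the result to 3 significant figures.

ρ_w = 1 g cm⁻³ = 1000 kg m⁻³. Annual water volume added = 324 Gt / ρ_w = 3.240×10^14 kg / 1000 kg m⁻³ = 3.240×10^11 m³.
Δh per year = 3.240×10^11 / 3.64×10^14 = 8.90×10^-4 m = 0.890 mm.

≈ 0.890 mm/yr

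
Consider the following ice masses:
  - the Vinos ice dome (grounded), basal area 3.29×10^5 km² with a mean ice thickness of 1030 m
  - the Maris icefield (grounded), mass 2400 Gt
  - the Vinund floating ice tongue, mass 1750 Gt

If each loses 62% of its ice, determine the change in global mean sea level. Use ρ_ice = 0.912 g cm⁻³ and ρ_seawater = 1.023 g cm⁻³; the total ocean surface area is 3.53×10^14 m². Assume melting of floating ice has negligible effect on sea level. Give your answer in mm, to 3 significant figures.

≈ 535 mm

Vinos: ice volume = 3.29×10^5 km² × 1030 m = 3.389×10^5 km³; 0.62 × 3.389×10^5 × (912/1023) = 1.873×10^5 km³ of water.
Maris: 0.62 × 2400 Gt = 1.488×10^15 kg; dividing by ρ_w = 1.023 g cm⁻³ = 1023 kg m⁻³ gives 1.455×10^12 m³ of water.
The Vinund floating ice tongue is floating and already displaces its own weight of water, so its melt adds essentially nothing to sea level.
Total added water ≈ 1.888×10^14 m³ over 3.53×10^14 m² → Δh = 0.535 m = 535 mm.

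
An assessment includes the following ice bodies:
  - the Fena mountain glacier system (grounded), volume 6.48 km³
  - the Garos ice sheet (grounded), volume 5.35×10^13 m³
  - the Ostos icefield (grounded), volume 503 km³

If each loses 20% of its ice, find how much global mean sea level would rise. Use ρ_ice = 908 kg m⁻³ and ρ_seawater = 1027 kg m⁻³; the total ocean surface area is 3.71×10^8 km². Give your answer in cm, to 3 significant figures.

≈ 2.57 cm

Fena: 0.2 × 6.48 km³ × (908/1027) = 1.146 km³ of water.
Garos: 0.2 × 5.35×10^13 m³ × (908/1027) = 9.460×10^12 m³ of water.
Ostos: 0.2 × 503 km³ × (908/1027) = 88.94 km³ of water.
Total added water ≈ 9.550×10^12 m³ over 3.71×10^14 m² → Δh = 0.0257 m = 2.57 cm.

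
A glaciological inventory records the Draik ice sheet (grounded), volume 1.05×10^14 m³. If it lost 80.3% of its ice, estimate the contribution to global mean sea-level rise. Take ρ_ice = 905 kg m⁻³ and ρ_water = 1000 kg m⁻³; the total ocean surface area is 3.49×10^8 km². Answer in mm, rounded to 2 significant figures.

Draik: 0.803 × 1.05×10^14 m³ × (905/1000) = 7.631×10^13 m³ of water.
Spread over 3.49×10^14 m² of ocean, Δh = 7.631×10^13 / 3.49×10^14 = 0.219 m = 220 mm.

≈ 220 mm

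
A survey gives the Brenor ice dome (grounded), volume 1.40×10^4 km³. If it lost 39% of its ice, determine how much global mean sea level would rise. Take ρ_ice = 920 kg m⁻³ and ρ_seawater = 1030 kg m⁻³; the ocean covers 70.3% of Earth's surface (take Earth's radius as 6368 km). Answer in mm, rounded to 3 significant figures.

≈ 13.6 mm

Brenor: 0.39 × 1.40×10^4 km³ × (920/1030) = 4877 km³ of water.
Spread over 3.58×10^14 m² of ocean, Δh = 4.877×10^12 / 3.58×10^14 = 0.0136 m = 13.6 mm.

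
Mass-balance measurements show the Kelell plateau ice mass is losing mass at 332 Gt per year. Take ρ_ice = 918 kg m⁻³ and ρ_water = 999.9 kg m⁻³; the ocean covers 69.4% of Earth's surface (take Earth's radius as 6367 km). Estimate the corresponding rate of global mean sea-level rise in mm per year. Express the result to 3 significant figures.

ρ_w = 999.9 kg m⁻³. Annual water volume added = 332 Gt / ρ_w = 3.320×10^14 kg / 999.9 kg m⁻³ = 3.320×10^11 m³.
Δh per year = 3.320×10^11 / 3.54×10^14 = 9.39×10^-4 m = 0.939 mm.

≈ 0.939 mm/yr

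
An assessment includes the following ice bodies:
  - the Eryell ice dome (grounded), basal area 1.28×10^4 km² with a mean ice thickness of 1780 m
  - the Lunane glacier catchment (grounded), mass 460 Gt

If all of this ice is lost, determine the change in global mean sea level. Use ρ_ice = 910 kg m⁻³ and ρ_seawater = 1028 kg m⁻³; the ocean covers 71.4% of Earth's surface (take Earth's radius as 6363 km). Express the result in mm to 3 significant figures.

≈ 56.8 mm

Eryell: ice volume = 1.28×10^4 km² × 1780 m = 2.278×10^4 km³; 2.278×10^4 × (910/1028) = 2.017×10^4 km³ of water.
Lunane: 460 Gt = 4.600×10^14 kg; dividing by ρ_w = 1028 kg m⁻³ gives 4.475×10^11 m³ of water.
Total added water ≈ 2.062×10^13 m³ over 3.63×10^14 m² → Δh = 0.0568 m = 56.8 mm.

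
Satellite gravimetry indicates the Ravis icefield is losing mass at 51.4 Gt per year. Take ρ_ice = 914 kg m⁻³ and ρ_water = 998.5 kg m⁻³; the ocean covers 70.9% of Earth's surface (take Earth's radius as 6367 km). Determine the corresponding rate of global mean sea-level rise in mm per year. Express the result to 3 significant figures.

ρ_w = 998.5 kg m⁻³. Annual water volume added = 51.4 Gt / ρ_w = 5.140×10^13 kg / 998.5 kg m⁻³ = 5.148×10^10 m³.
Δh per year = 5.148×10^10 / 3.61×10^14 = 1.43×10^-4 m = 0.143 mm.

≈ 0.143 mm/yr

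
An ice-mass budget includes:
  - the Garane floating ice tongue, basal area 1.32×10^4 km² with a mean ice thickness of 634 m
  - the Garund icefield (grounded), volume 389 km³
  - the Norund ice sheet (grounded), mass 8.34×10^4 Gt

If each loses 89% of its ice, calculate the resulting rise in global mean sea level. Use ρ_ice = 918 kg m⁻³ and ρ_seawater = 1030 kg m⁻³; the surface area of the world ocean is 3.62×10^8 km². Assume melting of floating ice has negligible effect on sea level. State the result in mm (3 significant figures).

≈ 200 mm

The Garane floating ice tongue is floating and already displaces its own weight of water, so its melt adds essentially nothing to sea level.
Garund: 0.89 × 389 km³ × (918/1030) = 308.6 km³ of water.
Norund: 0.89 × 8.34×10^4 Gt = 7.423×10^16 kg; dividing by ρ_w = 1030 kg m⁻³ gives 7.206×10^13 m³ of water.
Total added water ≈ 7.237×10^13 m³ over 3.62×10^14 m² → Δh = 0.200 m = 200 mm.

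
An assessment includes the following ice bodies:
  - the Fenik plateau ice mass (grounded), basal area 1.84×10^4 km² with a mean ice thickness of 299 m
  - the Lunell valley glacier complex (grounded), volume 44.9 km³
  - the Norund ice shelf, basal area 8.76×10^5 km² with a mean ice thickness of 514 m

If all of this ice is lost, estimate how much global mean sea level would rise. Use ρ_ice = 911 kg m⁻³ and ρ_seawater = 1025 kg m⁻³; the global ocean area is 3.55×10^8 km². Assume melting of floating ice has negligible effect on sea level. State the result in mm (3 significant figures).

Fenik: ice volume = 1.84×10^4 km² × 299 m = 5502 km³; 5502 × (911/1025) = 4890 km³ of water.
Lunell: 44.9 km³ × (911/1025) = 39.91 km³ of water.
The Norund ice shelf is floating and already displaces its own weight of water, so its melt adds essentially nothing to sea level.
Total added water ≈ 4.930×10^12 m³ over 3.55×10^14 m² → Δh = 0.0139 m = 13.9 mm.

≈ 13.9 mm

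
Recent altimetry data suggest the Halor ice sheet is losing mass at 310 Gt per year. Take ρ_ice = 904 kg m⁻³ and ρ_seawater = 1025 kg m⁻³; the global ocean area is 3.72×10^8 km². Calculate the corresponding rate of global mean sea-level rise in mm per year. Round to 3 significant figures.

≈ 0.813 mm/yr

ρ_w = 1025 kg m⁻³. Annual water volume added = 310 Gt / ρ_w = 3.100×10^14 kg / 1025 kg m⁻³ = 3.024×10^11 m³.
Δh per year = 3.024×10^11 / 3.72×10^14 = 8.13×10^-4 m = 0.813 mm.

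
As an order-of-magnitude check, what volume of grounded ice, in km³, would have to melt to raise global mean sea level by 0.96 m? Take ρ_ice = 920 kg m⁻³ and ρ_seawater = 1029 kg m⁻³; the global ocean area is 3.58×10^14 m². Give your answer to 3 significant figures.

Required water volume = Δh × A = 0.96 m × 3.58×10^14 m² = 3.437×10^14 m³ = 3.437×10^5 km³.
Ice volume = water volume × ρ_w/ρ_ice = 3.437×10^5 × 1029/920 = 3.84×10^5 km³.

≈ 3.84×10^5 km³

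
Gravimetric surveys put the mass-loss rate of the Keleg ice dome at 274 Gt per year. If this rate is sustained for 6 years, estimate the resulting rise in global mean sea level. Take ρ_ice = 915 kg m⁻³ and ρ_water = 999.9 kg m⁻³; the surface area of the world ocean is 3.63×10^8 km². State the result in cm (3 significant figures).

Total mass lost = 274 Gt/yr × 6 yr = 1644 Gt = 1.644×10^15 kg.
ρ_w = 999.9 kg m⁻³, so water volume = 1.644×10^15 / 999.9 = 1.644×10^12 m³.
Δh = 1.644×10^12 / 3.63×10^14 = 4.53×10^-3 m = 0.453 cm.

≈ 0.453 cm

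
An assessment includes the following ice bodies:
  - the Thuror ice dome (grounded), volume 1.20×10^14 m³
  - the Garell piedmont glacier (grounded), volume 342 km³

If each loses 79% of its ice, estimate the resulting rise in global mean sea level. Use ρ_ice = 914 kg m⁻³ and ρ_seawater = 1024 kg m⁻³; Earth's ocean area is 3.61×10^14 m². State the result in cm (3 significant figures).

Thuror: 0.79 × 1.20×10^14 m³ × (914/1024) = 8.462×10^13 m³ of water.
Garell: 0.79 × 342 km³ × (914/1024) = 241.2 km³ of water.
Total added water ≈ 8.486×10^13 m³ over 3.61×10^14 m² → Δh = 0.235 m = 23.5 cm.

≈ 23.5 cm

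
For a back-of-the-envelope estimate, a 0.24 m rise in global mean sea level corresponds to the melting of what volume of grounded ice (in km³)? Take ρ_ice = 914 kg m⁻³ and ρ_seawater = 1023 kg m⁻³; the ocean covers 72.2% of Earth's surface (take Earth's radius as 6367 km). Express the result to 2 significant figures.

Required water volume = Δh × A = 0.24 m × 3.68×10^14 m² = 8.827×10^13 m³ = 8.827×10^4 km³.
Ice volume = water volume × ρ_w/ρ_ice = 8.827×10^4 × 1023/914 = 9.9×10^4 km³.

≈ 9.9×10^4 km³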